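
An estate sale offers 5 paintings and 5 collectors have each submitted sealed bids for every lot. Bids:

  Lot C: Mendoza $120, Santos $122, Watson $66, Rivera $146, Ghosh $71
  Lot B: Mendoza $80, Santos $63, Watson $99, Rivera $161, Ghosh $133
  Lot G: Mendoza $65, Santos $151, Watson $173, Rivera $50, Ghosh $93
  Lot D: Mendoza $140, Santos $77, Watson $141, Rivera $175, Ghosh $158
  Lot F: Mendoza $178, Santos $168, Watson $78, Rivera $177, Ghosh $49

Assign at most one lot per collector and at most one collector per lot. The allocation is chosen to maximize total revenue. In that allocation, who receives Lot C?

Optimal: Mendoza→Lot F ($178), Santos→Lot C ($122), Watson→Lot G ($173), Rivera→Lot B ($161), Ghosh→Lot D ($158) — total 178+122+173+161+158 = $792.
Row-greedy (each collector in turn takes its best remaining lot) gives $702, worse by 90.
Next-best assignment: Mendoza→Lot F, Santos→Lot C, Watson→Lot G, Rivera→Lot D, Ghosh→Lot B = $781.
No other one-to-one assignment exceeds $792.
Santos's own top lot is Lot F ($168), but forcing Santos→Lot F and reassigning the rest optimally gives only $780 — worse by 12.

Santos receives Lot C.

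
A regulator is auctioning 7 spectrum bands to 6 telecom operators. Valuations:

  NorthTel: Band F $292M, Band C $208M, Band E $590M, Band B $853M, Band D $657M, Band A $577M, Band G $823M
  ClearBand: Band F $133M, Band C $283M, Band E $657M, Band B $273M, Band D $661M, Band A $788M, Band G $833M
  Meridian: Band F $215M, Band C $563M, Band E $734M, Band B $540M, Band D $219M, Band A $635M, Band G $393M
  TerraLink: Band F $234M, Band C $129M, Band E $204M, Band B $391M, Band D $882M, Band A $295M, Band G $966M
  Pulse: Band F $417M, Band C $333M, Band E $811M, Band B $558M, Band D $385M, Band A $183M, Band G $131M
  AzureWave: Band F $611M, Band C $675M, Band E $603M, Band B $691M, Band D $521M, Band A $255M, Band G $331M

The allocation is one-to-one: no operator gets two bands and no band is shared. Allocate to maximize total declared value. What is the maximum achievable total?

Optimal: NorthTel→Band B ($853M), ClearBand→Band G ($833M), Meridian→Band A ($635M), TerraLink→Band D ($882M), Pulse→Band E ($811M), AzureWave→Band C ($675M) — total 853+833+635+882+811+675 = $4689M.
Checked against all permutations: $4689M is optimal.

Maximum total: $4689M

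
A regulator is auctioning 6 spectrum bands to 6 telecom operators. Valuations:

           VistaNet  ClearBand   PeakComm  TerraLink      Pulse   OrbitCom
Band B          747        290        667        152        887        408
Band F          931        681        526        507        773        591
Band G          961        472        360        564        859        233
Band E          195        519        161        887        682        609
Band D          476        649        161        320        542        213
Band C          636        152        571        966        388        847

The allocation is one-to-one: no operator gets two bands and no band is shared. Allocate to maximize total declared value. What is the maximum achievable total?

Maximum total: $4840M

Optimal: VistaNet→Band F ($931M), ClearBand→Band D ($649M), PeakComm→Band B ($667M), TerraLink→Band E ($887M), Pulse→Band G ($859M), OrbitCom→Band C ($847M) — total 931+649+667+887+859+847 = $4840M.
Max-entry greedy (repeatedly take the single best remaining cell) gives $4265M, worse by 575.
No other one-to-one assignment exceeds $4840M.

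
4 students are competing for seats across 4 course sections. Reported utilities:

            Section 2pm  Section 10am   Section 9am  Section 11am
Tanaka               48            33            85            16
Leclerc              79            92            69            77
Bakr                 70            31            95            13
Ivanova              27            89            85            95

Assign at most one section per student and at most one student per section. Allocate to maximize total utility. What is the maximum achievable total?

Max total: 342 points

Optimal: Tanaka→Section 9am (85 points), Leclerc→Section 10am (92 points), Bakr→Section 2pm (70 points), Ivanova→Section 11am (95 points) — total 85+92+70+95 = 342 points.
Max-entry greedy (repeatedly take the single best remaining cell) gives 330 points, worse by 12.
Checked against all permutations: 342 points is optimal.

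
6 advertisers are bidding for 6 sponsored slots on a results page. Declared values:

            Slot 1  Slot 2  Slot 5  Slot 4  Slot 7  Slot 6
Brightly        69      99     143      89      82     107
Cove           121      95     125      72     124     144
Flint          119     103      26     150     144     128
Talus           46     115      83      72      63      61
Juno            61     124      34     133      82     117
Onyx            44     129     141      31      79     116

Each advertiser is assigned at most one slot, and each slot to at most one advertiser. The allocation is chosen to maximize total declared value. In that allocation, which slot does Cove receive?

Optimal: Brightly→Slot 5 ($143), Cove→Slot 1 ($121), Flint→Slot 7 ($144), Talus→Slot 2 ($115), Juno→Slot 4 ($133), Onyx→Slot 6 ($116) — total 143+121+144+115+133+116 = $772.
Checked against all permutations: $772 is optimal.
Cove's own top slot is Slot 6 ($144), but forcing Cove→Slot 6 and reassigning the rest optimally gives only $746 — worse by 26.

Cove receives Slot 1.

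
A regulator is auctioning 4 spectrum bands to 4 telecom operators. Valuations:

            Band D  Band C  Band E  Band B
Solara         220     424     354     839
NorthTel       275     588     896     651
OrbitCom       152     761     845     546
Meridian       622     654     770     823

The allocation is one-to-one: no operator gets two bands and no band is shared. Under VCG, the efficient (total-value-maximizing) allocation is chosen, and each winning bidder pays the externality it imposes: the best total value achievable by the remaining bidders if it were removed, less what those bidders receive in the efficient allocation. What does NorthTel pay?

NorthTel pays $148M.

Efficient allocation: Solara→Band B ($839M), NorthTel→Band E ($896M), OrbitCom→Band C ($761M), Meridian→Band D ($622M); total welfare W = $3118M.
NorthTel receives Band E at value $896M, so the others get W − 896 = $2222M.
Without NorthTel: best allocation of the remaining 3 bidders over all 4 bands is Solara→Band B ($839M), OrbitCom→Band C ($761M), Meridian→Band E ($770M), total $2370M.
VCG payment = (others' best without NorthTel) − (others' welfare with NorthTel) = 2370 − 2222 = $148M.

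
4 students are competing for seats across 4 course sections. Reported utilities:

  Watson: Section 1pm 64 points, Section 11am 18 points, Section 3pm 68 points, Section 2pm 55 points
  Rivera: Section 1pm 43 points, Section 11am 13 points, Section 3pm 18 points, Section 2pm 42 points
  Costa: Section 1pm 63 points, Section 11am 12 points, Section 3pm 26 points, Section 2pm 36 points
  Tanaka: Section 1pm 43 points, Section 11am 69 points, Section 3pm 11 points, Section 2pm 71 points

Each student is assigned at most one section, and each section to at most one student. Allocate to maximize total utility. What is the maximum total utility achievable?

Maximum total: 242 points

Optimal: Watson→Section 3pm (68 points), Rivera→Section 2pm (42 points), Costa→Section 1pm (63 points), Tanaka→Section 11am (69 points) — total 68+42+63+69 = 242 points.
Next-best assignment: Watson→Section 3pm, Rivera→Section 1pm, Costa→Section 2pm, Tanaka→Section 11am = 216 points.
Swapping Watson↔Costa (Watson→Section 1pm 64 points, Costa→Section 3pm 26 points) loses 41.
Every other assignment is strictly worse.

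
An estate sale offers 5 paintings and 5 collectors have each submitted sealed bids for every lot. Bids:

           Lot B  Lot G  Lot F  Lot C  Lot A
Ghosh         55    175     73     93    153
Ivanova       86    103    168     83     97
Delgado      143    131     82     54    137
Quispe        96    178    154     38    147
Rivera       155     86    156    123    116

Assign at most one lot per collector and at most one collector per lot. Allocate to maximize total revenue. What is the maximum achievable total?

Optimal: Ghosh→Lot A ($153), Ivanova→Lot F ($168), Delgado→Lot B ($143), Quispe→Lot G ($178), Rivera→Lot C ($123) — total 153+168+143+178+123 = $765.
Next-best assignment: Ghosh→Lot G, Ivanova→Lot F, Delgado→Lot B, Quispe→Lot A, Rivera→Lot C = $756.
Swapping Quispe↔Rivera (Quispe→Lot C $38, Rivera→Lot G $86) loses 177.

Max total: $765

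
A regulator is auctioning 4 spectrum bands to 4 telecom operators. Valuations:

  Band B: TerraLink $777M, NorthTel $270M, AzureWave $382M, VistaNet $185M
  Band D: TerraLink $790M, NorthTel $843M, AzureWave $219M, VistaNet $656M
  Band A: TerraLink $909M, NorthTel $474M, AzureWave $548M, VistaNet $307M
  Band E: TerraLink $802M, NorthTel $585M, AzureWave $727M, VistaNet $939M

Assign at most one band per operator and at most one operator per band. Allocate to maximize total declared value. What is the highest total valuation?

Maximum total: $3107M

Optimal: TerraLink→Band B ($777M), NorthTel→Band D ($843M), AzureWave→Band A ($548M), VistaNet→Band E ($939M) — total 777+843+548+939 = $3107M.
Row-greedy (each operator in turn takes its best remaining band) gives $2664M, worse by 443.
Next-best assignment: TerraLink→Band A, NorthTel→Band D, AzureWave→Band B, VistaNet→Band E = $3073M.
No other one-to-one assignment exceeds $3107M.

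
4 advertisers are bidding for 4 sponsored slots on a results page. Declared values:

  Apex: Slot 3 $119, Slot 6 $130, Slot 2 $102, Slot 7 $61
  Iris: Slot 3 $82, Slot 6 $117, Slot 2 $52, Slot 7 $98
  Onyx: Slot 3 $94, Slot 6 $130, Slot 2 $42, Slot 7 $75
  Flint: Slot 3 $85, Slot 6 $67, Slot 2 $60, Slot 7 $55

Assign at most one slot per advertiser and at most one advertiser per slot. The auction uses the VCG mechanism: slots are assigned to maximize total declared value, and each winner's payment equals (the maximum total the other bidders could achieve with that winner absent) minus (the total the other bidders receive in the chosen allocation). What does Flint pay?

Efficient allocation: Apex→Slot 2 ($102), Iris→Slot 7 ($98), Onyx→Slot 6 ($130), Flint→Slot 3 ($85); total welfare W = $415.
Flint receives Slot 3 at value $85, so the others get W − 85 = $330.
Without Flint: best allocation of the remaining 3 bidders over all 4 slots is Apex→Slot 3 ($119), Iris→Slot 7 ($98), Onyx→Slot 6 ($130), total $347.
VCG payment = (others' best without Flint) − (others' welfare with Flint) = 347 − 330 = $17.

Flint pays $17.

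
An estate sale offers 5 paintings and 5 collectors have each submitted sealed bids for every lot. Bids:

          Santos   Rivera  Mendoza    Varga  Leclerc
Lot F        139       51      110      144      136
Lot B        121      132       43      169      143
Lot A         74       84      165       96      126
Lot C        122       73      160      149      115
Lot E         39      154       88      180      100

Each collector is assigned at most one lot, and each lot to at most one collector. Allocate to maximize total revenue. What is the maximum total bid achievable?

Max total: $750

Optimal: Santos→Lot F ($139), Rivera→Lot E ($154), Mendoza→Lot A ($165), Varga→Lot C ($149), Leclerc→Lot B ($143) — total 139+154+165+149+143 = $750.
Max-entry greedy (repeatedly take the single best remaining cell) gives $700, worse by 50.
Next-best assignment: Santos→Lot F, Rivera→Lot E, Mendoza→Lot C, Varga→Lot B, Leclerc→Lot A = $748.
Swapping Mendoza↔Santos (Mendoza→Lot F $110, Santos→Lot A $74) loses 120.
Every other assignment is strictly worse.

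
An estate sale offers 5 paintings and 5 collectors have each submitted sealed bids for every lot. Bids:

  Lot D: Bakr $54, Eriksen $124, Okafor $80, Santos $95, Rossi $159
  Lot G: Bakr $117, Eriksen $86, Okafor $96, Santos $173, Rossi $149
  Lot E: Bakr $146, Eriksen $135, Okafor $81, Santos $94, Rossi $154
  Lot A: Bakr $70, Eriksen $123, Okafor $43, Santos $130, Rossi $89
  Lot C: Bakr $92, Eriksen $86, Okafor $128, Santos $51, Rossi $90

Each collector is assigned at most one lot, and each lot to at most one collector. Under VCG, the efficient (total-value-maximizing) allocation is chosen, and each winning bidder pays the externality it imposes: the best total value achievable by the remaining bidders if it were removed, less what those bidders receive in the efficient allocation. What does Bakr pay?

Efficient allocation: Bakr→Lot E ($146), Eriksen→Lot A ($123), Okafor→Lot C ($128), Santos→Lot G ($173), Rossi→Lot D ($159); total welfare W = $729.
Bakr receives Lot E at value $146, so the others get W − 146 = $583.
Without Bakr: best allocation of the remaining 4 bidders over all 5 lots is Eriksen→Lot E ($135), Okafor→Lot C ($128), Santos→Lot G ($173), Rossi→Lot D ($159), total $595.
VCG payment = (others' best without Bakr) − (others' welfare with Bakr) = 595 − 583 = $12.

Bakr pays $12.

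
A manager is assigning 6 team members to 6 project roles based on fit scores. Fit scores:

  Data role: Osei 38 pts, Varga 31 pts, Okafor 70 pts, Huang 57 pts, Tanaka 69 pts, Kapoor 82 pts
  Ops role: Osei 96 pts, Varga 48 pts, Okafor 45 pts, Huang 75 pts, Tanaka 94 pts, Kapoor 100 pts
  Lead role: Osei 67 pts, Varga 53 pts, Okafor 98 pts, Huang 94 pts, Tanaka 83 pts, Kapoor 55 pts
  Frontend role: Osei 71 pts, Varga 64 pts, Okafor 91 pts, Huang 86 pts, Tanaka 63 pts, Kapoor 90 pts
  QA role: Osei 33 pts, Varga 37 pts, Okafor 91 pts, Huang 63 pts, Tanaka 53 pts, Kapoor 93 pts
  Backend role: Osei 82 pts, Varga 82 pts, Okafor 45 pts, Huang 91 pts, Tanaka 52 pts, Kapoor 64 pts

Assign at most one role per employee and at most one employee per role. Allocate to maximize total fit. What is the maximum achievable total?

Maximum total: 525 pts

Optimal: Osei→Ops role (96 pts), Varga→Backend role (82 pts), Okafor→Frontend role (91 pts), Huang→Lead role (94 pts), Tanaka→Data role (69 pts), Kapoor→QA role (93 pts) — total 96+82+91+94+69+93 = 525 pts.
Max-entry greedy (repeatedly take the single best remaining cell) gives 466 pts, worse by 59.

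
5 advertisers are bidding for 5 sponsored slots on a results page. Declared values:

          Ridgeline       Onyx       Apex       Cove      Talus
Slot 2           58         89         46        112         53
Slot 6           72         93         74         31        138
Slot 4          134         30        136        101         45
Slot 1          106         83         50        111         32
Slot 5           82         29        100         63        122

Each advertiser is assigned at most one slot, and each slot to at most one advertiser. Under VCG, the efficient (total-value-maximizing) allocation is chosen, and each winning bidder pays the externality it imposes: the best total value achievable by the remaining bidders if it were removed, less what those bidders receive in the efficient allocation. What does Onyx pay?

Efficient allocation: Ridgeline→Slot 4 ($134), Onyx→Slot 2 ($89), Apex→Slot 5 ($100), Cove→Slot 1 ($111), Talus→Slot 6 ($138); total welfare W = $572.
Onyx receives Slot 2 at value $89, so the others get W − 89 = $483.
Without Onyx: best allocation of the remaining 4 bidders over all 5 slots is Ridgeline→Slot 1 ($106), Apex→Slot 4 ($136), Cove→Slot 2 ($112), Talus→Slot 6 ($138), total $492.
VCG payment = (others' best without Onyx) − (others' welfare with Onyx) = 492 − 483 = $9.

Onyx pays $9.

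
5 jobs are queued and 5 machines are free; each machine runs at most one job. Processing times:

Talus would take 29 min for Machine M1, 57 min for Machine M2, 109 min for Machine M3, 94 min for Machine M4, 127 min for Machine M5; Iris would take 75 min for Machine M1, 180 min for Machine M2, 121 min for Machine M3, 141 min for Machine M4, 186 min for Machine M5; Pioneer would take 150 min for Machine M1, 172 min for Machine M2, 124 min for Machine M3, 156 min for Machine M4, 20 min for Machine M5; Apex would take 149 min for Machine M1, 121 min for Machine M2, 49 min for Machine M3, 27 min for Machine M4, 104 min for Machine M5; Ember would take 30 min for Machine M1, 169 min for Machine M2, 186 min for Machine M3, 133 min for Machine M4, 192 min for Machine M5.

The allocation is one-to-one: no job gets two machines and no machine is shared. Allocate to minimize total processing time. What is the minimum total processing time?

Treat this as an assignment problem: match each job to one machine.
Optimal: Talus→Machine M2 (57 min), Iris→Machine M3 (121 min), Pioneer→Machine M5 (20 min), Apex→Machine M4 (27 min), Ember→Machine M1 (30 min) — total 57+121+20+27+30 = 255 min.
Min-entry greedy (repeatedly take the single cheapest remaining cell) gives 366 min, worse by 111.
Swapping Talus↔Ember (Talus→Machine M1 29 min, Ember→Machine M2 169 min) adds 111.

Minimum total: 255 min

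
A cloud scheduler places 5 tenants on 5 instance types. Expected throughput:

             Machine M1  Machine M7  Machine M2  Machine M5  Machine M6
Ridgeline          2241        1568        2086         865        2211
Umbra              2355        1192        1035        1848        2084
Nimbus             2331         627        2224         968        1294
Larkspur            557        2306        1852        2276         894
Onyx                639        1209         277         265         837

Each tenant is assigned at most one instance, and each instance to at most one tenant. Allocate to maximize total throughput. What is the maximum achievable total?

Maximum total: 10275 ops/s

Optimal: Ridgeline→Machine M6 (2211 ops/s), Umbra→Machine M1 (2355 ops/s), Nimbus→Machine M2 (2224 ops/s), Larkspur→Machine M5 (2276 ops/s), Onyx→Machine M7 (1209 ops/s) — total 2211+2355+2224+2276+1209 = 10275 ops/s.
Row-greedy (each tenant in turn takes its best remaining instance) gives 9120 ops/s, worse by 1155.
Next-best assignment: Ridgeline→Machine M1, Umbra→Machine M6, Nimbus→Machine M2, Larkspur→Machine M5, Onyx→Machine M7 = 10034 ops/s.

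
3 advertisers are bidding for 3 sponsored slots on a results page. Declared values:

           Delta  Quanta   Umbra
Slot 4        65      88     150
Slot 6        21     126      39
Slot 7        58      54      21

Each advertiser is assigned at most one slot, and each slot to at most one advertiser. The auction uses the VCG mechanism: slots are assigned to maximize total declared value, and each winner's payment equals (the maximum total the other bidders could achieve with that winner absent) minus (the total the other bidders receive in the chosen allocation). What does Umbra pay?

Efficient allocation: Delta→Slot 7 ($58), Quanta→Slot 6 ($126), Umbra→Slot 4 ($150); total welfare W = $334.
Umbra receives Slot 4 at value $150, so the others get W − 150 = $184.
Without Umbra: best allocation of the remaining 2 bidders over all 3 slots is Delta→Slot 4 ($65), Quanta→Slot 6 ($126), total $191.
VCG payment = (others' best without Umbra) − (others' welfare with Umbra) = 191 − 184 = $7.

Umbra pays $7.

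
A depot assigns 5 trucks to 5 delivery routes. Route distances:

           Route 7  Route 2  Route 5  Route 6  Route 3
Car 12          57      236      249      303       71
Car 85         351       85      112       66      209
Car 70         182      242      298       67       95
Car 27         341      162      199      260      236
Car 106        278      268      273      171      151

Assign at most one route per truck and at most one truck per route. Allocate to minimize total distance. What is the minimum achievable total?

Optimal: Car 12→Route 7 (57 km), Car 85→Route 5 (112 km), Car 70→Route 6 (67 km), Car 27→Route 2 (162 km), Car 106→Route 3 (151 km) — total 57+112+67+162+151 = 549 km.
Row-greedy (each truck in turn takes its cheapest remaining route) gives 653 km, worse by 104.
Next-best assignment: Car 12→Route 7, Car 85→Route 2, Car 70→Route 6, Car 27→Route 5, Car 106→Route 3 = 559 km.

Min total: 549 km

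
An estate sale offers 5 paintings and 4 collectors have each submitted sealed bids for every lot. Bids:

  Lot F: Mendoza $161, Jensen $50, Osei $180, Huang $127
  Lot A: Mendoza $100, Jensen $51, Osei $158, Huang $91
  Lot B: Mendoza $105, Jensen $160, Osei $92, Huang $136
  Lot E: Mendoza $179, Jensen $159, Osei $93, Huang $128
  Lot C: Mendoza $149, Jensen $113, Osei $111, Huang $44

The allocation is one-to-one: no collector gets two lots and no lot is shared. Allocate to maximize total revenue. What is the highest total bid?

This is the linear assignment problem.
Optimal: Mendoza→Lot E ($179), Jensen→Lot B ($160), Osei→Lot A ($158), Huang→Lot F ($127) — total 179+160+158+127 = $624.
Max-entry greedy (repeatedly take the single best remaining cell) gives $610, worse by 14.
Checked against all permutations: $624 is optimal.

Maximum total: $624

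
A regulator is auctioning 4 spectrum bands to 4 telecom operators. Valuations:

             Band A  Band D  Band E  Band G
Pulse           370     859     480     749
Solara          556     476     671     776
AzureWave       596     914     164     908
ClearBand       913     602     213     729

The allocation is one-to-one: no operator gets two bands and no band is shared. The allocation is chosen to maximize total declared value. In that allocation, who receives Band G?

Optimal: Pulse→Band D ($859M), Solara→Band E ($671M), AzureWave→Band G ($908M), ClearBand→Band A ($913M) — total 859+671+908+913 = $3351M.
Row-greedy (each operator in turn takes its best remaining band) gives $2444M, worse by 907.
Next-best assignment: Pulse→Band G, Solara→Band E, AzureWave→Band D, ClearBand→Band A = $3247M.
Checked against all permutations: $3351M is optimal.
AzureWave's own top band is Band D ($914M), but forcing AzureWave→Band D and reassigning the rest optimally gives only $3247M — worse by 104.

AzureWave receives Band G.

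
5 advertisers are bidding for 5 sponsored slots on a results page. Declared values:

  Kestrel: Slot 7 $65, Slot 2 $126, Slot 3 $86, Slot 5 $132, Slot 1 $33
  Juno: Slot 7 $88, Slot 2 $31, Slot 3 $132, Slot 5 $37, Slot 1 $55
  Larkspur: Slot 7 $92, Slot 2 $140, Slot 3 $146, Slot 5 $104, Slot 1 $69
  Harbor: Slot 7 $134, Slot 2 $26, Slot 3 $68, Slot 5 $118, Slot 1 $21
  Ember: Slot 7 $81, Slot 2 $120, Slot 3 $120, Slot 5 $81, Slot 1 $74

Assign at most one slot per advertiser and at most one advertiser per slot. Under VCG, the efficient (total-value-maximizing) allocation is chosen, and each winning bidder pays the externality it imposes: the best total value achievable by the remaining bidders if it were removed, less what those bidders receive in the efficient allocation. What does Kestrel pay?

Kestrel pays $10.

Efficient allocation: Kestrel→Slot 5 ($132), Juno→Slot 3 ($132), Larkspur→Slot 2 ($140), Harbor→Slot 7 ($134), Ember→Slot 1 ($74); total welfare W = $612.
Kestrel receives Slot 5 at value $132, so the others get W − 132 = $480.
Without Kestrel: best allocation of the remaining 4 bidders over all 5 slots is Juno→Slot 3 ($132), Larkspur→Slot 5 ($104), Harbor→Slot 7 ($134), Ember→Slot 2 ($120), total $490.
VCG payment = (others' best without Kestrel) − (others' welfare with Kestrel) = 490 − 480 = $10.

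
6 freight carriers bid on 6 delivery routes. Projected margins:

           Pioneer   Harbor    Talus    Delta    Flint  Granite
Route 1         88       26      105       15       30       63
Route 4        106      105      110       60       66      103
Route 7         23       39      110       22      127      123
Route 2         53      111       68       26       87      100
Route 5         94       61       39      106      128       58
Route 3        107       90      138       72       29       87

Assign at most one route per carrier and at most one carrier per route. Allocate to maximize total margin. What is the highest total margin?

Maximum total: $673k

Optimal: Pioneer→Route 1 ($88k), Harbor→Route 2 ($111k), Talus→Route 3 ($138k), Delta→Route 5 ($106k), Flint→Route 7 ($127k), Granite→Route 4 ($103k) — total 88+111+138+106+127+103 = $673k.
Column-greedy (each route in turn goes to its best remaining carrier) gives $642k, worse by 31.
Next-best assignment: Pioneer→Route 1, Harbor→Route 4, Talus→Route 3, Delta→Route 5, Flint→Route 7, Granite→Route 2 = $664k.
Swapping Pioneer↔Harbor (Pioneer→Route 2 $53k, Harbor→Route 1 $26k) loses 120.
No other one-to-one assignment exceeds $673k.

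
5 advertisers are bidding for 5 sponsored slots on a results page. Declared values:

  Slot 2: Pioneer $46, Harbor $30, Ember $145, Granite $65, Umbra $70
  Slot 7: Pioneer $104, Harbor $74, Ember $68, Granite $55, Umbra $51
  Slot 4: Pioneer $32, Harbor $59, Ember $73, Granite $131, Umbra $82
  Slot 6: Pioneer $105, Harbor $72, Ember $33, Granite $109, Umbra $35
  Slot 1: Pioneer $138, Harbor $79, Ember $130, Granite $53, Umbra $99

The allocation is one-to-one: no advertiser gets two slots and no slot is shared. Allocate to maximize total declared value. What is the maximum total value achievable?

Maximum total: $554

Optimal: Pioneer→Slot 6 ($105), Harbor→Slot 7 ($74), Ember→Slot 2 ($145), Granite→Slot 4 ($131), Umbra→Slot 1 ($99) — total 105+74+145+131+99 = $554.
Max-entry greedy (repeatedly take the single best remaining cell) gives $523, worse by 31.
Next-best assignment: Pioneer→Slot 7, Harbor→Slot 6, Ember→Slot 2, Granite→Slot 4, Umbra→Slot 1 = $551.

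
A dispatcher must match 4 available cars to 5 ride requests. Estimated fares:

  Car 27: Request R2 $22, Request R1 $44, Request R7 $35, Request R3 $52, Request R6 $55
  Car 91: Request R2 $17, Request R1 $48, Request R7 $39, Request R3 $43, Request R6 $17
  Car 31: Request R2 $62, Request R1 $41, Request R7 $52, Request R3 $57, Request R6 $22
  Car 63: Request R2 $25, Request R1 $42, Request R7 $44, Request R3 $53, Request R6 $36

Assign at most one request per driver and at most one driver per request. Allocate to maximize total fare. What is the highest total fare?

Maximum total: $218

Optimal: Car 27→Request R6 ($55), Car 91→Request R1 ($48), Car 31→Request R2 ($62), Car 63→Request R3 ($53) — total 55+48+62+53 = $218.
Column-greedy (each request in turn goes to its best remaining driver) gives $206, worse by 12.
Next-best assignment: Car 27→Request R6, Car 91→Request R1, Car 31→Request R2, Car 63→Request R7 = $209.
Swapping Car 31↔Car 27 (Car 31→Request R6 $22, Car 27→Request R2 $22) loses 73.
Every other assignment is strictly worse.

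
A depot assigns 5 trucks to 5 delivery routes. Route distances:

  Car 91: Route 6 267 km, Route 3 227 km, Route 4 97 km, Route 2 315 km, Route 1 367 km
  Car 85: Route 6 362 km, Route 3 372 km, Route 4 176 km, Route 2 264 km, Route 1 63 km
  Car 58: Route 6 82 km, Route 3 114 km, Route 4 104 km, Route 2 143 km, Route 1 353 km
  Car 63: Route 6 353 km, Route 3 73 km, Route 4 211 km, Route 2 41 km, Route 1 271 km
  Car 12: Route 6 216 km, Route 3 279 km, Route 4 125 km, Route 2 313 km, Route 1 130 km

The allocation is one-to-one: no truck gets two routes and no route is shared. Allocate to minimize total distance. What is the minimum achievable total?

Optimal: Car 91→Route 4 (97 km), Car 85→Route 1 (63 km), Car 58→Route 3 (114 km), Car 63→Route 2 (41 km), Car 12→Route 6 (216 km) — total 97+63+114+41+216 = 531 km.
Column-greedy (each route in turn goes to its cheapest remaining truck) gives 646 km, worse by 115.
Next-best assignment: Car 91→Route 3, Car 85→Route 1, Car 58→Route 6, Car 63→Route 2, Car 12→Route 4 = 538 km.
Swapping Car 63↔Car 12 (Car 63→Route 6 353 km, Car 12→Route 2 313 km) adds 409.
Checked against all permutations: 531 km is optimal.

Min total: 531 km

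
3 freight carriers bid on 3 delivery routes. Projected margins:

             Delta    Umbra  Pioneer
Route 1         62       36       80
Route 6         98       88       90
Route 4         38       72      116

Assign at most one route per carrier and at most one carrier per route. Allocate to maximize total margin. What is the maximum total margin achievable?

Optimal: Delta→Route 1 ($62k), Umbra→Route 6 ($88k), Pioneer→Route 4 ($116k) — total 62+88+116 = $266k.
Row-greedy (each carrier in turn takes its best remaining route) gives $250k, worse by 16.
No other one-to-one assignment exceeds $266k.

Maximum total: $266k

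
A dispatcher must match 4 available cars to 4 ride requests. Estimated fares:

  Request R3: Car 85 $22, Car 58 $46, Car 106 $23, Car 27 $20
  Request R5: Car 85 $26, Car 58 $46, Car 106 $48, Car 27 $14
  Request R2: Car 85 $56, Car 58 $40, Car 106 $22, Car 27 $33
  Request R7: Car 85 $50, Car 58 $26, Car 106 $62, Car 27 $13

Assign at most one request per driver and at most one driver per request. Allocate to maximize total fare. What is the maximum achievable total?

Maximum total: $184

This is the linear assignment problem.
Optimal: Car 85→Request R2 ($56), Car 58→Request R5 ($46), Car 106→Request R7 ($62), Car 27→Request R3 ($20) — total 56+46+62+20 = $184.
Next-best assignment: Car 85→Request R2, Car 58→Request R3, Car 106→Request R7, Car 27→Request R5 = $178.
Checked against all permutations: $184 is optimal.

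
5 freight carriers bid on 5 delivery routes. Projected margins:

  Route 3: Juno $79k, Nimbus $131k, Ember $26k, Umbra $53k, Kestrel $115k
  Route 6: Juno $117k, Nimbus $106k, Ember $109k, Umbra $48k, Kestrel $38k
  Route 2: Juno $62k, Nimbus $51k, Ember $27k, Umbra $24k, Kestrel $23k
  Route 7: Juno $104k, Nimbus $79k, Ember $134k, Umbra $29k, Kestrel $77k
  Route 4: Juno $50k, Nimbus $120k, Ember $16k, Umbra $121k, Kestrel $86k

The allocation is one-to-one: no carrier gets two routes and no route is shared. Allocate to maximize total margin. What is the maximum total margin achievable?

Maximum total: $538k

This is the linear assignment problem.
Optimal: Juno→Route 6 ($117k), Nimbus→Route 2 ($51k), Ember→Route 7 ($134k), Umbra→Route 4 ($121k), Kestrel→Route 3 ($115k) — total 117+51+134+121+115 = $538k.
Max-entry greedy (repeatedly take the single best remaining cell) gives $526k, worse by 12.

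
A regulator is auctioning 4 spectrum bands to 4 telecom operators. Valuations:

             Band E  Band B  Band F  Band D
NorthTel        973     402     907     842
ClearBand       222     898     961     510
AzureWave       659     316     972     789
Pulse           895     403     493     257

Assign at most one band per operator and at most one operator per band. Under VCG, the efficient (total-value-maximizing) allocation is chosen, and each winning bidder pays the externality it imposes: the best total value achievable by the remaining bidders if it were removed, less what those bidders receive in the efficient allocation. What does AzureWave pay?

Efficient allocation: NorthTel→Band D ($842M), ClearBand→Band B ($898M), AzureWave→Band F ($972M), Pulse→Band E ($895M); total welfare W = $3607M.
AzureWave receives Band F at value $972M, so the others get W − 972 = $2635M.
Without AzureWave: best allocation of the remaining 3 bidders over all 4 bands is NorthTel→Band F ($907M), ClearBand→Band B ($898M), Pulse→Band E ($895M), total $2700M.
VCG payment = (others' best without AzureWave) − (others' welfare with AzureWave) = 2700 − 2635 = $65M.

AzureWave pays $65M.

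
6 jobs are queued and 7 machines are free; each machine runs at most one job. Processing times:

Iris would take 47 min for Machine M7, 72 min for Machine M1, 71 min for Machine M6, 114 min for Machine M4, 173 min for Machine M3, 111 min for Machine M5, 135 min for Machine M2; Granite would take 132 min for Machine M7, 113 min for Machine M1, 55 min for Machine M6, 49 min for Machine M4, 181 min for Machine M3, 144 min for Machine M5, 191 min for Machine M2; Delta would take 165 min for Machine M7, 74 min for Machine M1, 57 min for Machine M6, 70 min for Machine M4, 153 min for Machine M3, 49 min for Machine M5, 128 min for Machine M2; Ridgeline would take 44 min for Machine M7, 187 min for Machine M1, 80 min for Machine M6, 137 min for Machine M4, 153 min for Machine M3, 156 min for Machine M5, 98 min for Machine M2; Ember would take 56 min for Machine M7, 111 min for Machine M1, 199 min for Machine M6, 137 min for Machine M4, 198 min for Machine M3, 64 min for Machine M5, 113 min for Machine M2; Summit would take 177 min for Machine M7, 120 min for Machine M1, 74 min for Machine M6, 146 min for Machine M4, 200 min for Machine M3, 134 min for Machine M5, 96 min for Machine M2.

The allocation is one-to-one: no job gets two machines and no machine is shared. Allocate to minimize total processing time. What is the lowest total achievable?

Minimum total: 382 min

This is a one-to-one assignment (minimum-cost bipartite matching).
Optimal: Iris→Machine M1 (72 min), Granite→Machine M4 (49 min), Delta→Machine M6 (57 min), Ridgeline→Machine M7 (44 min), Ember→Machine M5 (64 min), Summit→Machine M2 (96 min) — total 72+49+57+44+64+96 = 382 min.
Column-greedy (each machine in turn goes to its cheapest remaining job) gives 573 min, worse by 191.
Next-best assignment: Iris→Machine M1, Granite→Machine M4, Delta→Machine M5, Ridgeline→Machine M2, Ember→Machine M7, Summit→Machine M6 = 398 min.
Swapping Iris↔Summit (Iris→Machine M2 135 min, Summit→Machine M1 120 min) adds 87.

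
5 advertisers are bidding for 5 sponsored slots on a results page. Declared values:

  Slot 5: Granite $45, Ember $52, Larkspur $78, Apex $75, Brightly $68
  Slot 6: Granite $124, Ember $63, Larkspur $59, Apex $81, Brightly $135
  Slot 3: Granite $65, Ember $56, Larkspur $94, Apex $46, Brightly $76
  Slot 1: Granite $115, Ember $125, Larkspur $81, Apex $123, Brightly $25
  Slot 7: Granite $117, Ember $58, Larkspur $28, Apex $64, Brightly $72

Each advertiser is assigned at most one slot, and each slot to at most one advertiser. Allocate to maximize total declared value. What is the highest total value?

Treat this as an assignment problem: match each advertiser to one slot.
Optimal: Granite→Slot 7 ($117), Ember→Slot 1 ($125), Larkspur→Slot 3 ($94), Apex→Slot 5 ($75), Brightly→Slot 6 ($135) — total 117+125+94+75+135 = $546.
Column-greedy (each slot in turn goes to its best remaining advertiser) gives $467, worse by 79.

Max total: $546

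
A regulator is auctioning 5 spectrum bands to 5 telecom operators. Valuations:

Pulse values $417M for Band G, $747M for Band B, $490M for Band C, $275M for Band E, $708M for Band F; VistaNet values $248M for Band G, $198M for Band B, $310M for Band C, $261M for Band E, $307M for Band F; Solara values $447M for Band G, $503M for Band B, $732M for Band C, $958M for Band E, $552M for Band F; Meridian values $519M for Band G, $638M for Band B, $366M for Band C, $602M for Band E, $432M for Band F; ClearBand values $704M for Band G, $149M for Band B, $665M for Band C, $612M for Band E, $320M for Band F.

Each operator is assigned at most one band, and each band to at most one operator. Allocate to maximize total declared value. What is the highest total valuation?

Max total: $3318M

Optimal: Pulse→Band F ($708M), VistaNet→Band C ($310M), Solara→Band E ($958M), Meridian→Band B ($638M), ClearBand→Band G ($704M) — total 708+310+958+638+704 = $3318M.
Column-greedy (each band in turn goes to its best remaining operator) gives $3092M, worse by 226.
Next-best assignment: Pulse→Band F, VistaNet→Band G, Solara→Band E, Meridian→Band B, ClearBand→Band C = $3217M.
Swapping VistaNet↔Meridian (VistaNet→Band B $198M, Meridian→Band C $366M) loses 384.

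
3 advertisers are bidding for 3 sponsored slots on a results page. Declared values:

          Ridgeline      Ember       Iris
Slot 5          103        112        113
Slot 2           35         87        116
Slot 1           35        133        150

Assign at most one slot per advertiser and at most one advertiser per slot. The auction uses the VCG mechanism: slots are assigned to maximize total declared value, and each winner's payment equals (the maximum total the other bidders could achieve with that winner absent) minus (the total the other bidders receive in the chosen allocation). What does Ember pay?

Efficient allocation: Ridgeline→Slot 5 ($103), Ember→Slot 1 ($133), Iris→Slot 2 ($116); total welfare W = $352.
Ember receives Slot 1 at value $133, so the others get W − 133 = $219.
Without Ember: best allocation of the remaining 2 bidders over all 3 slots is Ridgeline→Slot 5 ($103), Iris→Slot 1 ($150), total $253.
VCG payment = (others' best without Ember) − (others' welfare with Ember) = 253 − 219 = $34.

Ember pays $34.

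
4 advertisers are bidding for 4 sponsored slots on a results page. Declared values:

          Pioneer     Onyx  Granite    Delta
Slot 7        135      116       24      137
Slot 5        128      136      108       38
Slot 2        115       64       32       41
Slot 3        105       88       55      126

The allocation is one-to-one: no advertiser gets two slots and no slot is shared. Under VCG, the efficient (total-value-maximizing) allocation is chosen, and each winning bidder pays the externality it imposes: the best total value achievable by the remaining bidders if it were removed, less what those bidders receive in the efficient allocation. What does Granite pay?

Granite pays $40.

Efficient allocation: Pioneer→Slot 2 ($115), Onyx→Slot 7 ($116), Granite→Slot 5 ($108), Delta→Slot 3 ($126); total welfare W = $465.
Granite receives Slot 5 at value $108, so the others get W − 108 = $357.
Without Granite: best allocation of the remaining 3 bidders over all 4 slots is Pioneer→Slot 7 ($135), Onyx→Slot 5 ($136), Delta→Slot 3 ($126), total $397.
VCG payment = (others' best without Granite) − (others' welfare with Granite) = 397 − 357 = $40.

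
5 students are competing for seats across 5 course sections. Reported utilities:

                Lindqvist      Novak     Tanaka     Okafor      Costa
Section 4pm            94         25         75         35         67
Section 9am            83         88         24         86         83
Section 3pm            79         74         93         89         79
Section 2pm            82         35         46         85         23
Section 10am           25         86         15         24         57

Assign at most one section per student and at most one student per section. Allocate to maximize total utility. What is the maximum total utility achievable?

This is a one-to-one assignment (maximum-weight bipartite matching).
Optimal: Lindqvist→Section 4pm (94 points), Novak→Section 10am (86 points), Tanaka→Section 3pm (93 points), Okafor→Section 2pm (85 points), Costa→Section 9am (83 points) — total 94+86+93+85+83 = 441 points.
Column-greedy (each section in turn goes to its best remaining student) gives 417 points, worse by 24.
Swapping Costa↔Lindqvist (Costa→Section 4pm 67 points, Lindqvist→Section 9am 83 points) loses 27.

Max total: 441 points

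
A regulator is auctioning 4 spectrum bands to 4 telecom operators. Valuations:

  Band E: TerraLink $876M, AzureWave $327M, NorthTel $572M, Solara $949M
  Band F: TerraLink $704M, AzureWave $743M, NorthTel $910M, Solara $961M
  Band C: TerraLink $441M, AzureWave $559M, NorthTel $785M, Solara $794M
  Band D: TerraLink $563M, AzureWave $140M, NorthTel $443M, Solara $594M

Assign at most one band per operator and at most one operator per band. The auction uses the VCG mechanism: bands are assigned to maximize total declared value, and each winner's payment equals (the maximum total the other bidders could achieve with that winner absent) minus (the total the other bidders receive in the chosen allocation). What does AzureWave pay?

AzureWave pays $325M.

Efficient allocation: TerraLink→Band D ($563M), AzureWave→Band F ($743M), NorthTel→Band C ($785M), Solara→Band E ($949M); total welfare W = $3040M.
AzureWave receives Band F at value $743M, so the others get W − 743 = $2297M.
Without AzureWave: best allocation of the remaining 3 bidders over all 4 bands is TerraLink→Band E ($876M), NorthTel→Band C ($785M), Solara→Band F ($961M), total $2622M.
VCG payment = (others' best without AzureWave) − (others' welfare with AzureWave) = 2622 − 2297 = $325M.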